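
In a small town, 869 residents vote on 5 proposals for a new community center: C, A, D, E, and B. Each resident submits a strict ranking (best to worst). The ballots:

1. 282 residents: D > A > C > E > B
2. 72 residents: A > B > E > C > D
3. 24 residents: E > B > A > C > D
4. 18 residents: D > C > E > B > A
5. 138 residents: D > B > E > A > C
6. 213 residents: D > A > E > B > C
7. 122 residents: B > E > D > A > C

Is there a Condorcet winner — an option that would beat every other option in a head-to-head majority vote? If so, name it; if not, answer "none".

D

D vs C: 773–96 for D.
D vs A: 773–96 for D.
D vs E: 651–218 for D.
D vs B: 651–218 for D.
D beats every other option head-to-head.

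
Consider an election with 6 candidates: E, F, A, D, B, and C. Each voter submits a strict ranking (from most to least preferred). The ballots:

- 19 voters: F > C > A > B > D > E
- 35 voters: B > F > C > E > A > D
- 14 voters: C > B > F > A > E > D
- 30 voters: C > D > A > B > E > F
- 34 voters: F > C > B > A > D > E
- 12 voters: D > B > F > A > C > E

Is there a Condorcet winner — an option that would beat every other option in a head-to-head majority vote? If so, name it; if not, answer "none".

none

Checking pairwise contests:
F beats E 114–30.
B beats F 91–53.
F beats A 114–30.
F beats D 102–42.
C beats B 97–47.
F beats C 100–44.
Every option loses at least one head-to-head, so there is no Condorcet winner.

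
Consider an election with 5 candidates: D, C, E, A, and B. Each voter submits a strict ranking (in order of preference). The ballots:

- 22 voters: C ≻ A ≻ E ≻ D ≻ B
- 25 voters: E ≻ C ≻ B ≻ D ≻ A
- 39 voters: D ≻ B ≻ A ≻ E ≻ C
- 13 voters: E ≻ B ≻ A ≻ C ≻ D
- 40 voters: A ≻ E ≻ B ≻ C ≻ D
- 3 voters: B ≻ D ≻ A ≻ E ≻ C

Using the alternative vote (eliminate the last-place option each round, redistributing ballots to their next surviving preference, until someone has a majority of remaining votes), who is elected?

Round 1: D 39, C 22, E 38, A 40, B 3. Eliminate B.
Round 2: D 42, C 22, E 38, A 40. Eliminate C.
Round 3: D 42, E 38, A 62. Eliminate E.
Round 4: D 67, A 75. A has a majority.

A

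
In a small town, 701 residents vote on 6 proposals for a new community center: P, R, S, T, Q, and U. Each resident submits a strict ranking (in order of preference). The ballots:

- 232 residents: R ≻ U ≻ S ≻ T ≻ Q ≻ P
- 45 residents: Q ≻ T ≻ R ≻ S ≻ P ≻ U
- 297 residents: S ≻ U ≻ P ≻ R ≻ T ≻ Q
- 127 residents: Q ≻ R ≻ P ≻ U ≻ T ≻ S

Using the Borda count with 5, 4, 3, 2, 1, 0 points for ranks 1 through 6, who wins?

P: 232·0 + 45·1 + 297·3 + 127·3 = 1317
R: 232·5 + 45·3 + 297·2 + 127·4 = 2397
S: 232·3 + 45·2 + 297·5 + 127·0 = 2271
T: 232·2 + 45·4 + 297·1 + 127·1 = 1068
Q: 232·1 + 45·5 + 297·0 + 127·5 = 1092
U: 232·4 + 45·0 + 297·4 + 127·2 = 2370
R has the highest Borda score (2397).

R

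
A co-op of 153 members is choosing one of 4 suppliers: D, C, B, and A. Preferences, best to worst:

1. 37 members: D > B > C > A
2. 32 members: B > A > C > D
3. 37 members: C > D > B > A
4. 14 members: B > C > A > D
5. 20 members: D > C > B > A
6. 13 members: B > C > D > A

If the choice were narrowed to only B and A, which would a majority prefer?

B

Voters preferring B to A: 153; preferring A to B: 0.
B wins the head-to-head.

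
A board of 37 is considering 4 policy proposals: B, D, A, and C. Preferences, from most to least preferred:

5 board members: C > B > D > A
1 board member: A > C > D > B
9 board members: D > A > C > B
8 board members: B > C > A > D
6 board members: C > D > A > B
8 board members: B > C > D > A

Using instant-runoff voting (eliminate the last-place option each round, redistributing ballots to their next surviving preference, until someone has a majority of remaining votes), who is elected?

Round 1: B 16, D 9, A 1, C 11. Eliminate A.
Round 2: B 16, D 9, C 12. Eliminate D.
Round 3: B 16, C 21. C has a majority.

C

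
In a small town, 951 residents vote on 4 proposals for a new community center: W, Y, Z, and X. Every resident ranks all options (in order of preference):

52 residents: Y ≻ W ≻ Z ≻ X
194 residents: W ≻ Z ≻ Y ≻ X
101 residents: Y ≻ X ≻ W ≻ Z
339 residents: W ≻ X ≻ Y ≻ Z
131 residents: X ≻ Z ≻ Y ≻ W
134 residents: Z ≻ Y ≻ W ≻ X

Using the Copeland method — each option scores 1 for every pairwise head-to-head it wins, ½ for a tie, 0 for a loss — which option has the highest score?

W

W: beats Y, Z, and X → score 3.
Y: beats Z and X; loses to W → score 2.
Z: loses to W, Y, and X → score 0.
X: beats Z; loses to W and Y → score 1.
W has the best pairwise record.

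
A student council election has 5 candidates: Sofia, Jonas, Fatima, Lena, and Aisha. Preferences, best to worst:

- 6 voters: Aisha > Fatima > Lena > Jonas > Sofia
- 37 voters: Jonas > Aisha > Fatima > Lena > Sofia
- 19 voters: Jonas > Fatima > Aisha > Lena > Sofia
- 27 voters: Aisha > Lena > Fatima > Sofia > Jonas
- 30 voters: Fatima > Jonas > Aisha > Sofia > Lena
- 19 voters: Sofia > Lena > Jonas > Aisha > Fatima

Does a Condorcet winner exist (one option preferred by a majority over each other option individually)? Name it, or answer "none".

Jonas vs Sofia: 92–46 for Jonas.
Jonas vs Fatima: 75–63 for Jonas.
Jonas vs Lena: 86–52 for Jonas.
Jonas vs Aisha: 105–33 for Jonas.
Jonas beats every other option head-to-head.

Jonas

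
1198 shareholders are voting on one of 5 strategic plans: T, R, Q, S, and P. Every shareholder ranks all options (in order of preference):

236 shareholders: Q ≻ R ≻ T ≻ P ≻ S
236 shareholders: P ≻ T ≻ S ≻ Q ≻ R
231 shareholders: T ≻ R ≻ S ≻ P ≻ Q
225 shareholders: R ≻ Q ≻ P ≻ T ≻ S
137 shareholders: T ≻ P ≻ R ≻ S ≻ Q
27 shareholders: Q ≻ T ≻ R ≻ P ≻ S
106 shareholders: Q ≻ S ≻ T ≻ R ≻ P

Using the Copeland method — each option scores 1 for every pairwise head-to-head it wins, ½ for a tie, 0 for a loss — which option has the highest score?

T: beats R, Q, S, and P → score 4.
R: beats S and P; loses to T and Q → score 2.
Q: beats R; loses to T, S, and P → score 1.
S: beats Q; loses to T, R, and P → score 1.
P: beats Q and S; loses to T and R → score 2.
T has the best pairwise record.

T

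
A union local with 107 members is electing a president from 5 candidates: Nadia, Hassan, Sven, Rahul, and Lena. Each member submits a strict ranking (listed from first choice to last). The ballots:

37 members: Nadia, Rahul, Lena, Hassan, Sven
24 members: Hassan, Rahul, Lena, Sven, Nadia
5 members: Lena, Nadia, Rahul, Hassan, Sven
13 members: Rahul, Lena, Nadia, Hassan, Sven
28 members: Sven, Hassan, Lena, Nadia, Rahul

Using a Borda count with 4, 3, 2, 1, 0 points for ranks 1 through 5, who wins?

Rahul

Nadia: 37·4 + 24·0 + 5·3 + 13·2 + 28·1 = 217
Hassan: 37·1 + 24·4 + 5·1 + 13·1 + 28·3 = 235
Sven: 37·0 + 24·1 + 5·0 + 13·0 + 28·4 = 136
Rahul: 37·3 + 24·3 + 5·2 + 13·4 + 28·0 = 245
Lena: 37·2 + 24·2 + 5·4 + 13·3 + 28·2 = 237
Rahul has the highest Borda score (245).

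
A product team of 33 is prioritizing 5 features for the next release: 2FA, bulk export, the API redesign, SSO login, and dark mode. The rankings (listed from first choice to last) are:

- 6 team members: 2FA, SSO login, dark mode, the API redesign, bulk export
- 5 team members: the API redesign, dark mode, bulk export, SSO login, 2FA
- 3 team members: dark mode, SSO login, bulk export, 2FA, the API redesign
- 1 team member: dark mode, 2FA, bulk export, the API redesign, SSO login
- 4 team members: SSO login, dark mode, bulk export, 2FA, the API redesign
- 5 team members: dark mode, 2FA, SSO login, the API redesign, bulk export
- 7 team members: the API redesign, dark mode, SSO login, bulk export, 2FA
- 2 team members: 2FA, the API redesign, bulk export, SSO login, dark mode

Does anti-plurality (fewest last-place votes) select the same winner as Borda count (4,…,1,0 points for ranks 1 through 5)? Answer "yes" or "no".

Anti-plurality — last-place votes: 2FA 12, bulk export 11, the API redesign 7, SSO login 1, dark mode 2. Winner: SSO login.
Borda — scores: 2FA 57, bulk export 37, the API redesign 66, SSO login 74, dark mode 96. Winner: dark mode.
The two methods disagree.

no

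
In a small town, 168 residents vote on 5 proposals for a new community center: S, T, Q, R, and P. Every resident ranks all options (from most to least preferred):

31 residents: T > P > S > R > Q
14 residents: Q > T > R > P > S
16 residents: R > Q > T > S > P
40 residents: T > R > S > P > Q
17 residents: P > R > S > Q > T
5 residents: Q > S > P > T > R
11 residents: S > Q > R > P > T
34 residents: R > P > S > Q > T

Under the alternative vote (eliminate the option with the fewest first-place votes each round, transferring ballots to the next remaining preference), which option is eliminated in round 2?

Round 1: S 11, T 71, Q 19, R 50, P 17. Eliminate S.
Round 2: T 71, Q 30, R 50, P 17. Eliminate P.

P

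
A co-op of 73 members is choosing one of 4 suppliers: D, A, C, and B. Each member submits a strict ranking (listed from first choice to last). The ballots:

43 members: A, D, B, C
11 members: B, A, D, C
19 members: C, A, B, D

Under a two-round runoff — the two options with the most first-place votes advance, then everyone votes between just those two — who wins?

A

Round 1 first-place votes: D 0, A 43, C 19, B 11.
A and C advance.
Runoff: A is preferred to C by 54 voters; C by 19.
A wins the runoff.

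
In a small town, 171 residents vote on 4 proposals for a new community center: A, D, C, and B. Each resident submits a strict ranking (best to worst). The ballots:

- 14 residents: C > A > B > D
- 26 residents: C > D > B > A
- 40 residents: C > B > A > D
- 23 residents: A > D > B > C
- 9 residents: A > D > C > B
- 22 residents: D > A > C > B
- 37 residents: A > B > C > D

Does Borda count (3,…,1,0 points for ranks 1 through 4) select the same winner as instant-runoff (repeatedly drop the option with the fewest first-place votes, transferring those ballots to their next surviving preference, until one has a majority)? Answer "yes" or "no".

yes

Borda — scores: A 319, D 182, C 308, B 217. Winner: A.
Instant-runoff — R1 A 69, D 22, C 80, B 0 (B out); R2 A 69, D 22, C 80 (D out); R3 A 91, C 80 (A winner). Winner: A.
The two methods agree.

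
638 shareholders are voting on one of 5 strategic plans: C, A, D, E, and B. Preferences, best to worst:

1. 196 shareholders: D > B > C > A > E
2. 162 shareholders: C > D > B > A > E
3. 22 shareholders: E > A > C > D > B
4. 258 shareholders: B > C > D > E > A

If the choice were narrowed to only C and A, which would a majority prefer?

Voters preferring C to A: 616; preferring A to C: 22.
C wins the head-to-head.

C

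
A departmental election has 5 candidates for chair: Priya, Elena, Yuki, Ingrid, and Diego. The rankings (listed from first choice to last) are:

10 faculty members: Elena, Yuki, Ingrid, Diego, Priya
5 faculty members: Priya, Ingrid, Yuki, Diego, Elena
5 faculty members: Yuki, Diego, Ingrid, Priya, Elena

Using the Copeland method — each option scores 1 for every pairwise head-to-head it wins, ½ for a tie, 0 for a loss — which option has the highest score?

Yuki

Priya: ties Elena; loses to Yuki, Ingrid, and Diego → score 0.5.
Elena: ties Priya, Yuki, Ingrid, and Diego → score 2.
Yuki: beats Priya, Ingrid, and Diego; ties Elena → score 3.5.
Ingrid: beats Priya and Diego; ties Elena; loses to Yuki → score 2.5.
Diego: beats Priya; ties Elena; loses to Yuki and Ingrid → score 1.5.
Yuki has the best pairwise record.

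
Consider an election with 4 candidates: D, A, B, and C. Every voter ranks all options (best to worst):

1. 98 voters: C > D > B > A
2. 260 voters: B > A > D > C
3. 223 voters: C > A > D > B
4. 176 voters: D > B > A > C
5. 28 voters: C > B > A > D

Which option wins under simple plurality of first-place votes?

C

First-place votes: D 176, A 0, B 260, C 349.
C has the most first-place votes.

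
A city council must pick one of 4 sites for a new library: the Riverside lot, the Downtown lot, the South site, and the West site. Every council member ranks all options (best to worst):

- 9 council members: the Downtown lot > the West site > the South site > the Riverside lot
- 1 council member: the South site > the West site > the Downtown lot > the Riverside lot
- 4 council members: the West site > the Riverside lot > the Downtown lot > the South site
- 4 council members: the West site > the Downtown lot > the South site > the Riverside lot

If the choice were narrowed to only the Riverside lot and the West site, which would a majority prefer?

Voters preferring the Riverside lot to the West site: 0; preferring the West site to the Riverside lot: 18.
the West site wins the head-to-head.

the West site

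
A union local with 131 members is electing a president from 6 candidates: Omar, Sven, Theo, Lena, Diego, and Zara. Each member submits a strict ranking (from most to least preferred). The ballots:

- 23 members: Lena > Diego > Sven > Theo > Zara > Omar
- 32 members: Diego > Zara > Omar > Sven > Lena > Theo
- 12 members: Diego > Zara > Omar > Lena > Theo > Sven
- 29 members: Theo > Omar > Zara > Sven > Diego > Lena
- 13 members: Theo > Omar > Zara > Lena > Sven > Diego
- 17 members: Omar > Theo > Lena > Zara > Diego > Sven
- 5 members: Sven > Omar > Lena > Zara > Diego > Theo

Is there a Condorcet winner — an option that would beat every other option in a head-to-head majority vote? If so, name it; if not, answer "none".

Diego vs Omar: 67–64 for Diego.
Diego vs Sven: 84–47 for Diego.
Diego vs Theo: 72–59 for Diego.
Diego vs Lena: 73–58 for Diego.
Diego vs Zara: 67–64 for Diego.
Diego beats every other option head-to-head.

Diego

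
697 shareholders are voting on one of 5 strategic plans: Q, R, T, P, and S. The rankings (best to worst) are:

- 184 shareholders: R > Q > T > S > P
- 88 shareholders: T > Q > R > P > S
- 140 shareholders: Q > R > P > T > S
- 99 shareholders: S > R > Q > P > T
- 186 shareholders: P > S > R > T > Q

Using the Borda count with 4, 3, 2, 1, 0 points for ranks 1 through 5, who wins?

R

Q: 184·3 + 88·3 + 140·4 + 99·2 + 186·0 = 1574
R: 184·4 + 88·2 + 140·3 + 99·3 + 186·2 = 2001
T: 184·2 + 88·4 + 140·1 + 99·0 + 186·1 = 1046
P: 184·0 + 88·1 + 140·2 + 99·1 + 186·4 = 1211
S: 184·1 + 88·0 + 140·0 + 99·4 + 186·3 = 1138
R has the highest Borda score (2001).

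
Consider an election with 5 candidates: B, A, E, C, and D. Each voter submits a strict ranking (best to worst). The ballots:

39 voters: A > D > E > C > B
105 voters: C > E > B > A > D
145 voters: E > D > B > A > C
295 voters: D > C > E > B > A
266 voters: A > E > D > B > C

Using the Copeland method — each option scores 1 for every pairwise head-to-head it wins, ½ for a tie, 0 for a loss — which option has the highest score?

B: beats A; loses to E, C, and D → score 1.
A: beats C; loses to B, E, and D → score 1.
E: beats B, A, C, and D → score 4.
C: beats B; loses to A, E, and D → score 1.
D: beats B, A, and C; loses to E → score 3.
E has the best pairwise record.

E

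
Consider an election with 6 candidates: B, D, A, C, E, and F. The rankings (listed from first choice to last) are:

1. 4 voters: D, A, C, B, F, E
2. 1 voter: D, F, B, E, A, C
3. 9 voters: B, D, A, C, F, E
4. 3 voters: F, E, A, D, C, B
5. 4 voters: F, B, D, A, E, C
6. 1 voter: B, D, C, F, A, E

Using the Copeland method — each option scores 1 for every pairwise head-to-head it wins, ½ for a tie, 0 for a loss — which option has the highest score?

B

B: beats D, A, C, E, and F → score 5.
D: beats A, C, E, and F; loses to B → score 4.
A: beats C, E, and F; loses to B and D → score 3.
C: beats E and F; loses to B, D, and A → score 2.
E: loses to B, D, A, C, and F → score 0.
F: beats E; loses to B, D, A, and C → score 1.
B has the best pairwise record.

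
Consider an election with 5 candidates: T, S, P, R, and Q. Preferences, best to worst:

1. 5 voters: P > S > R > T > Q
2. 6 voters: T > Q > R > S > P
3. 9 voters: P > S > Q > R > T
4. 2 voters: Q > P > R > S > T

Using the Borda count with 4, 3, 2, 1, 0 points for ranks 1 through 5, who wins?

T: 5·1 + 6·4 + 9·0 + 2·0 = 29
S: 5·3 + 6·1 + 9·3 + 2·1 = 50
P: 5·4 + 6·0 + 9·4 + 2·3 = 62
R: 5·2 + 6·2 + 9·1 + 2·2 = 35
Q: 5·0 + 6·3 + 9·2 + 2·4 = 44
P has the highest Borda score (62).

P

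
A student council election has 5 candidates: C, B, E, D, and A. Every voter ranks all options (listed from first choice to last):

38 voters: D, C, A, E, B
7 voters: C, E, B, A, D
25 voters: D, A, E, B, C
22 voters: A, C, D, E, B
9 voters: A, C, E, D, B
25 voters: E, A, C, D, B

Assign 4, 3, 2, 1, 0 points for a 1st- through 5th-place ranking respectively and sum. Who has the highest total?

A

C: 38·3 + 7·4 + 25·0 + 22·3 + 9·3 + 25·2 = 285
B: 38·0 + 7·2 + 25·1 + 22·0 + 9·0 + 25·0 = 39
E: 38·1 + 7·3 + 25·2 + 22·1 + 9·2 + 25·4 = 249
D: 38·4 + 7·0 + 25·4 + 22·2 + 9·1 + 25·1 = 330
A: 38·2 + 7·1 + 25·3 + 22·4 + 9·4 + 25·3 = 357
A has the highest Borda score (357).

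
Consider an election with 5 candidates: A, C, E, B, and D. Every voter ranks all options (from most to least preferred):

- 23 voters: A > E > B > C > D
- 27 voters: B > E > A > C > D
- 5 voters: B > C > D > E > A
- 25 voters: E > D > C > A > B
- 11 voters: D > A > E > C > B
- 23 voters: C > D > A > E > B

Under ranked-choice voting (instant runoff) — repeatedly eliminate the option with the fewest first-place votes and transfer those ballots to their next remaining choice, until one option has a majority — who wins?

A

Round 1: A 23, C 23, E 25, B 32, D 11. Eliminate D.
Round 2: A 34, C 23, E 25, B 32. Eliminate C.
Round 3: A 57, E 25, B 32. Eliminate E.
Round 4: A 82, B 32. A has a majority.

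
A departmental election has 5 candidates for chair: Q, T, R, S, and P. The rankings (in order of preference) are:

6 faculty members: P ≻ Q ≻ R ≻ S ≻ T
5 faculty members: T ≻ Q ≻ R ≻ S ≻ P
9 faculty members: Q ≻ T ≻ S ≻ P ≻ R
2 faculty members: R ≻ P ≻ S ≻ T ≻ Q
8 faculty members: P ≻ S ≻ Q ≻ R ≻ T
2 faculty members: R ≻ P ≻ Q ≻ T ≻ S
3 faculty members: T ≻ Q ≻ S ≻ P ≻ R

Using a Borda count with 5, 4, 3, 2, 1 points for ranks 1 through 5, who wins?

Q

Q: 6·4 + 5·4 + 9·5 + 2·1 + 8·3 + 2·3 + 3·4 = 133
T: 6·1 + 5·5 + 9·4 + 2·2 + 8·1 + 2·2 + 3·5 = 98
R: 6·3 + 5·3 + 9·1 + 2·5 + 8·2 + 2·5 + 3·1 = 81
S: 6·2 + 5·2 + 9·3 + 2·3 + 8·4 + 2·1 + 3·3 = 98
P: 6·5 + 5·1 + 9·2 + 2·4 + 8·5 + 2·4 + 3·2 = 115
Q has the highest Borda score (133).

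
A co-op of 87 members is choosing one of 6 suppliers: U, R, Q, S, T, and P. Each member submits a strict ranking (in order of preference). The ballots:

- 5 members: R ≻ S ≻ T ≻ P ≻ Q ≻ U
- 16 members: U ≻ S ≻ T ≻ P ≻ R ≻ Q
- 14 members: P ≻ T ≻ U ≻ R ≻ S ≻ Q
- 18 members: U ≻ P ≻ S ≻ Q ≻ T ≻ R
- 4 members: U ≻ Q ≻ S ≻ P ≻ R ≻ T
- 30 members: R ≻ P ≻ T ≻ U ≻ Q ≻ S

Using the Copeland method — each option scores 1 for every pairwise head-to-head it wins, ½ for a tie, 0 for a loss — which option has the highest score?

P

U: beats R, Q, and S; loses to T and P → score 3.
R: beats Q and S; loses to U, T, and P → score 2.
Q: loses to U, R, S, T, and P → score 0.
S: beats Q; loses to U, R, T, and P → score 1.
T: beats U, R, Q, and S; loses to P → score 4.
P: beats U, R, Q, S, and T → score 5.
P has the best pairwise record.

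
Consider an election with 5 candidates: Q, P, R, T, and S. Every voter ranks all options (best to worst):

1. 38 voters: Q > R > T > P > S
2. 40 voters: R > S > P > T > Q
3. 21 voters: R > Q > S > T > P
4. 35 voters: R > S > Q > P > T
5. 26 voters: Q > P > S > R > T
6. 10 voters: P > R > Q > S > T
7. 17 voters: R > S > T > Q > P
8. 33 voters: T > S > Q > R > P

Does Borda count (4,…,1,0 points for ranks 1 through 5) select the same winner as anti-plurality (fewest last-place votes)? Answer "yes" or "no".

yes

Borda — scores: Q 492, P 271, R 655, T 303, S 479. Winner: R.
Anti-plurality — last-place votes: Q 40, P 71, R 0, T 71, S 38. Winner: R.
The two methods agree.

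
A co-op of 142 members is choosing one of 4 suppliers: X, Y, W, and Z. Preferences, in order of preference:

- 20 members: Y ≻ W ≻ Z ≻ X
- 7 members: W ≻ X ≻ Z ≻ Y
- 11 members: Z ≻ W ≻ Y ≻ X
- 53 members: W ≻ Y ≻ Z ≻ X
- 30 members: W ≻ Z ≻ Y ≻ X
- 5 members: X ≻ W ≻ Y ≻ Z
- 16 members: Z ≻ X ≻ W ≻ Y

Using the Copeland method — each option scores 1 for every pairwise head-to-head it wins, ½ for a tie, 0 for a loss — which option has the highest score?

W

X: loses to Y, W, and Z → score 0.
Y: beats X and Z; loses to W → score 2.
W: beats X, Y, and Z → score 3.
Z: beats X; loses to Y and W → score 1.
W has the best pairwise record.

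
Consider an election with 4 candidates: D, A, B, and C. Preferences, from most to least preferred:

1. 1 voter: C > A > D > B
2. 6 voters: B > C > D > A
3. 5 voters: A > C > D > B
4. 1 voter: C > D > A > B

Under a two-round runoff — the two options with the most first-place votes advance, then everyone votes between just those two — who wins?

Round 1 first-place votes: D 0, A 5, B 6, C 2.
B and A advance.
Runoff: B is preferred to A by 6 voters; A by 7.
A wins the runoff.

A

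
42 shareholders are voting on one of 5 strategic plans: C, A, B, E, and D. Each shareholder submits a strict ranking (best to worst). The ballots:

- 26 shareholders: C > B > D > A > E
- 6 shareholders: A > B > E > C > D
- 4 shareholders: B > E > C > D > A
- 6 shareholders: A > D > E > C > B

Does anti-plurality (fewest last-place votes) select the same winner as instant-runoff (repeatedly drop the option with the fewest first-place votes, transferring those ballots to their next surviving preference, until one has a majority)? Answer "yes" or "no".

Anti-plurality — last-place votes: C 0, A 4, B 6, E 26, D 6. Winner: C.
Instant-runoff — R1 C 26, A 12, B 4, E 0, D 0 (C winner). Winner: C.
The two methods agree.

yes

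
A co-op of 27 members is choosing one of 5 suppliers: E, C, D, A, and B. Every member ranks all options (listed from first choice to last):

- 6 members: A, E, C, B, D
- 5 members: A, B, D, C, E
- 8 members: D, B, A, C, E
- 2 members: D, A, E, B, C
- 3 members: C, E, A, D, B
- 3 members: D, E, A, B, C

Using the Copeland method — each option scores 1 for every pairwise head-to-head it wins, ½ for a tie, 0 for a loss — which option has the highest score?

A

E: beats B; loses to C, D, and A → score 1.
C: beats E; loses to D, A, and B → score 1.
D: beats E, C, and B; loses to A → score 3.
A: beats E, C, D, and B → score 4.
B: beats C; loses to E, D, and A → score 1.
A has the best pairwise record.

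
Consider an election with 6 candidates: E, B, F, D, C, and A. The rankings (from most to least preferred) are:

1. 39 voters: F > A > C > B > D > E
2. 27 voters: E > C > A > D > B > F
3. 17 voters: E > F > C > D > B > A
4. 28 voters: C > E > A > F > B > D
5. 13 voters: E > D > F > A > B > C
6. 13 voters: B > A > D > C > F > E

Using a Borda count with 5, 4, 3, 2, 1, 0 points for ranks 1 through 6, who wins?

E: 39·0 + 27·5 + 17·5 + 28·4 + 13·5 + 13·0 = 397
B: 39·2 + 27·1 + 17·1 + 28·1 + 13·1 + 13·5 = 228
F: 39·5 + 27·0 + 17·4 + 28·2 + 13·3 + 13·1 = 371
D: 39·1 + 27·2 + 17·2 + 28·0 + 13·4 + 13·3 = 218
C: 39·3 + 27·4 + 17·3 + 28·5 + 13·0 + 13·2 = 442
A: 39·4 + 27·3 + 17·0 + 28·3 + 13·2 + 13·4 = 399
C has the highest Borda score (442).

C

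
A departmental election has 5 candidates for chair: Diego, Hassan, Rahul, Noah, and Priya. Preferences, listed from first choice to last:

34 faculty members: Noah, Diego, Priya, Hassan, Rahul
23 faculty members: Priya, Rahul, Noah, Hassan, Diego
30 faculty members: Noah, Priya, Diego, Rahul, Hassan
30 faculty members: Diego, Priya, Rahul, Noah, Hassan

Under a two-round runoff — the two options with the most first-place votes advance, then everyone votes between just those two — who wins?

Noah

Round 1 first-place votes: Diego 30, Hassan 0, Rahul 0, Noah 64, Priya 23.
Noah and Diego advance.
Runoff: Noah is preferred to Diego by 87 voters; Diego by 30.
Noah wins the runoff.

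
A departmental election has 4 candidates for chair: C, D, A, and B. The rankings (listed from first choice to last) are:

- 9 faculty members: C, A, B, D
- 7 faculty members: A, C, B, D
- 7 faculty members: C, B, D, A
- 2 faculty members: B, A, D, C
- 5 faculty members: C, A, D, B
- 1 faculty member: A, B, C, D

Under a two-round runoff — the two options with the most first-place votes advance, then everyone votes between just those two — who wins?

Round 1 first-place votes: C 21, D 0, A 8, B 2.
C and A advance.
Runoff: C is preferred to A by 21 voters; A by 10.
C wins the runoff.

C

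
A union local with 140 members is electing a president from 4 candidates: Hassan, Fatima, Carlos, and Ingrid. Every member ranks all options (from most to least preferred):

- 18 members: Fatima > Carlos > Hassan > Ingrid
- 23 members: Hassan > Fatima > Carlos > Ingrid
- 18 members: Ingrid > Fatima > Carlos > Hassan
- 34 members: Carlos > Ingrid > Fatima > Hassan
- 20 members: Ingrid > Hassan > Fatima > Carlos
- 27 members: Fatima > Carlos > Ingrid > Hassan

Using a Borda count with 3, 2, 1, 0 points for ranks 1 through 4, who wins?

Fatima

Hassan: 18·1 + 23·3 + 18·0 + 34·0 + 20·2 + 27·0 = 127
Fatima: 18·3 + 23·2 + 18·2 + 34·1 + 20·1 + 27·3 = 271
Carlos: 18·2 + 23·1 + 18·1 + 34·3 + 20·0 + 27·2 = 233
Ingrid: 18·0 + 23·0 + 18·3 + 34·2 + 20·3 + 27·1 = 209
Fatima has the highest Borda score (271).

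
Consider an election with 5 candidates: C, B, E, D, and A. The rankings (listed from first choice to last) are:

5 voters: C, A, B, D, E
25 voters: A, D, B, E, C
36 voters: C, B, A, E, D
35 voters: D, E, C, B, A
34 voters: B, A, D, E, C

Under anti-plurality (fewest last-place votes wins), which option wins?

Last-place votes: C 59, B 0, E 5, D 36, A 35.
B is ranked last by the fewest voters, so B wins.

B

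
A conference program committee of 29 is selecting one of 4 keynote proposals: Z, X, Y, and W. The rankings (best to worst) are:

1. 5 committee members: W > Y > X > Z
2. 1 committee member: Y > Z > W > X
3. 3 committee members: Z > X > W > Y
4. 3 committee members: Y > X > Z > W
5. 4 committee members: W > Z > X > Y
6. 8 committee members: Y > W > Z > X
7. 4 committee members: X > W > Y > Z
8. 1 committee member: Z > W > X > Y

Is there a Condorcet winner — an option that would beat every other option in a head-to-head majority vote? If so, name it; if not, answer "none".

W vs Z: 21–8 for W.
W vs X: 19–10 for W.
W vs Y: 17–12 for W.
W beats every other option head-to-head.

W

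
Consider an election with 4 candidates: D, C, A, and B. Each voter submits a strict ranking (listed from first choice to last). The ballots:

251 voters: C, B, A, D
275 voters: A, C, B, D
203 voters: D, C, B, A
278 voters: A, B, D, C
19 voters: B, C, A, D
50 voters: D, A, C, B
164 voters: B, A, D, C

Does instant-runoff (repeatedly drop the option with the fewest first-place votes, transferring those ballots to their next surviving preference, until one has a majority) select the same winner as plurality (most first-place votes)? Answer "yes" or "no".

yes

Instant-runoff — R1 D 253, C 251, A 553, B 183 (B out); R2 D 253, C 270, A 717 (A winner). Winner: A.
Plurality — first-place votes: D 253, C 251, A 553, B 183. Winner: A.
The two methods agree.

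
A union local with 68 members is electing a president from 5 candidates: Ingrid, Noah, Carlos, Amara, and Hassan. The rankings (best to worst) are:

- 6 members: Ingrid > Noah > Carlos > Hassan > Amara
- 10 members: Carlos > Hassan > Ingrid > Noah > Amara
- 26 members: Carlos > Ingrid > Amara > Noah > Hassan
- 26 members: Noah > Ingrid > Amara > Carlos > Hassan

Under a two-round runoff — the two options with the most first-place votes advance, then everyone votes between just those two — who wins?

Carlos

Round 1 first-place votes: Ingrid 6, Noah 26, Carlos 36, Amara 0, Hassan 0.
Carlos and Noah advance.
Runoff: Carlos is preferred to Noah by 36 voters; Noah by 32.
Carlos wins the runoff.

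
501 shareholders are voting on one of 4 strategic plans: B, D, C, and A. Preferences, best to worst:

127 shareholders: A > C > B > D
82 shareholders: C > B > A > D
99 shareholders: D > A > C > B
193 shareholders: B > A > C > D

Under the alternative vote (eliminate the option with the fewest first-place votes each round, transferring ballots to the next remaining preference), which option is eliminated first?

C

Round 1: B 193, D 99, C 82, A 127. Eliminate C.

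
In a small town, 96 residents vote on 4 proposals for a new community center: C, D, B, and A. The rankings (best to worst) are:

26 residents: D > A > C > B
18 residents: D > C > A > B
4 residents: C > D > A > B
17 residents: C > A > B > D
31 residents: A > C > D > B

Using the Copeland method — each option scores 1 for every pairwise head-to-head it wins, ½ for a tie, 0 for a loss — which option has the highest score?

C: beats D and B; loses to A → score 2.
D: beats B; ties A; loses to C → score 1.5.
B: loses to C, D, and A → score 0.
A: beats C and B; ties D → score 2.5.
A has the best pairwise record.

A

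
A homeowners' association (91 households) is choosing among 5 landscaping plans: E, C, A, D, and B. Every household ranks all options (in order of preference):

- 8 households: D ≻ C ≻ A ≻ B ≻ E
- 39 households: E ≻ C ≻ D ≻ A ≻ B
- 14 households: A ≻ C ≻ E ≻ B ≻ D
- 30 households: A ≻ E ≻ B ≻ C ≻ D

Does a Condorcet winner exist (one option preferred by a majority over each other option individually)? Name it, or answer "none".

Checking pairwise contests:
A beats E 52–39.
E beats C 69–22.
C beats A 47–44.
E beats D 83–8.
E beats B 83–8.
Every option loses at least one head-to-head, so there is no Condorcet winner.

none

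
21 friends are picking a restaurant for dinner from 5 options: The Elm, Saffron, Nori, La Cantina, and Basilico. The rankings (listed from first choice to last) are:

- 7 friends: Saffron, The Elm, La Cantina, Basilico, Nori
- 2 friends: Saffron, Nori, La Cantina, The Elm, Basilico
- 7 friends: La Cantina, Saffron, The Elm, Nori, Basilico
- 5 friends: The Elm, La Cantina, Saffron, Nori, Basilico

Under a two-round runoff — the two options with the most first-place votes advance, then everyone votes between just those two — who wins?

Round 1 first-place votes: The Elm 5, Saffron 9, Nori 0, La Cantina 7, Basilico 0.
Saffron and La Cantina advance.
Runoff: Saffron is preferred to La Cantina by 9 voters; La Cantina by 12.
La Cantina wins the runoff.

La Cantina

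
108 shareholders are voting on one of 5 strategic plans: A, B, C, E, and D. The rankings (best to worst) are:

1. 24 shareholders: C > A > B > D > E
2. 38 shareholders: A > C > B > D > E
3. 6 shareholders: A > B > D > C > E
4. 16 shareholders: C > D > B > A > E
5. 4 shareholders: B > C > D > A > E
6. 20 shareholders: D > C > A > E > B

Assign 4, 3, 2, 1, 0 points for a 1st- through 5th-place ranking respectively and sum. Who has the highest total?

C

A: 24·3 + 38·4 + 6·4 + 16·1 + 4·1 + 20·2 = 308
B: 24·2 + 38·2 + 6·3 + 16·2 + 4·4 + 20·0 = 190
C: 24·4 + 38·3 + 6·1 + 16·4 + 4·3 + 20·3 = 352
E: 24·0 + 38·0 + 6·0 + 16·0 + 4·0 + 20·1 = 20
D: 24·1 + 38·1 + 6·2 + 16·3 + 4·2 + 20·4 = 210
C has the highest Borda score (352).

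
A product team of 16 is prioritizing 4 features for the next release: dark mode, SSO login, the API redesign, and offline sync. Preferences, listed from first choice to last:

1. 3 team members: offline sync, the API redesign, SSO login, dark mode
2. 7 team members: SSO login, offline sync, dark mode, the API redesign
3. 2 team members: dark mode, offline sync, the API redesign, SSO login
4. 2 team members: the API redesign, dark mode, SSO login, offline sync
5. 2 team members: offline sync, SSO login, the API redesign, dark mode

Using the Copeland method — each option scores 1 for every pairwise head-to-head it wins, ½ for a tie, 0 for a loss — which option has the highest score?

SSO login

dark mode: beats the API redesign; loses to SSO login and offline sync → score 1.
SSO login: beats dark mode, the API redesign, and offline sync → score 3.
the API redesign: loses to dark mode, SSO login, and offline sync → score 0.
offline sync: beats dark mode and the API redesign; loses to SSO login → score 2.
SSO login has the best pairwise record.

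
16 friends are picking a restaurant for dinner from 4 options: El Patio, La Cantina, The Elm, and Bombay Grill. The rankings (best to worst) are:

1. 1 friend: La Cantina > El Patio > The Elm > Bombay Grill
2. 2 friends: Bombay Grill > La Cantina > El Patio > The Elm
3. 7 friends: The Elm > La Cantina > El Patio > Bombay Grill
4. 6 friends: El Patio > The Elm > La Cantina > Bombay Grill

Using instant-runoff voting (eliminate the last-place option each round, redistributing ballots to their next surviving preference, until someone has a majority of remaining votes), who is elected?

Round 1: El Patio 6, La Cantina 1, The Elm 7, Bombay Grill 2. Eliminate La Cantina.
Round 2: El Patio 7, The Elm 7, Bombay Grill 2. Eliminate Bombay Grill.
Round 3: El Patio 9, The Elm 7. El Patio has a majority.

El Patio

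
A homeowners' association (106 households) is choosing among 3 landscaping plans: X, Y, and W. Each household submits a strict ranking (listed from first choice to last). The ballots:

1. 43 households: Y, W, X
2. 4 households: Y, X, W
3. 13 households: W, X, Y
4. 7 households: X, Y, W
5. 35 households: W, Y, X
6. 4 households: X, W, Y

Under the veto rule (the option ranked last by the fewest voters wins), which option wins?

W

Last-place votes: X 78, Y 17, W 11.
W is ranked last by the fewest voters, so W wins.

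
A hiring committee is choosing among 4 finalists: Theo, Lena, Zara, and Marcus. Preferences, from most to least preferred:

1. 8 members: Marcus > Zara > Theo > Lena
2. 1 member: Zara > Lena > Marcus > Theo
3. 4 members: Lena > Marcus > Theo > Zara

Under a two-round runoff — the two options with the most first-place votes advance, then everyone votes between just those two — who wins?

Marcus

Round 1 first-place votes: Theo 0, Lena 4, Zara 1, Marcus 8.
Marcus and Lena advance.
Runoff: Marcus is preferred to Lena by 8 voters; Lena by 5.
Marcus wins the runoff.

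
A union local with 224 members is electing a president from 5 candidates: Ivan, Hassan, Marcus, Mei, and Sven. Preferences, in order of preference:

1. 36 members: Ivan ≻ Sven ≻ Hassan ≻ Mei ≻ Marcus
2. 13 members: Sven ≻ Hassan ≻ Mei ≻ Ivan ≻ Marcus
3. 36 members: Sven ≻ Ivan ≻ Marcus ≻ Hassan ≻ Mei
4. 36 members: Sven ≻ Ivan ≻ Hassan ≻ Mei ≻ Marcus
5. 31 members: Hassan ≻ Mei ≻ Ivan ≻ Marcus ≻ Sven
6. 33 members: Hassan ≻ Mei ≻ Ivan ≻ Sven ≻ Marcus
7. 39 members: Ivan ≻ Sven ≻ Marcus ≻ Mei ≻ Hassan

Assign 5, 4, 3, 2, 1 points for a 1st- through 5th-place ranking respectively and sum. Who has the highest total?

Ivan

Ivan: 36·5 + 13·2 + 36·4 + 36·4 + 31·3 + 33·3 + 39·5 = 881
Hassan: 36·3 + 13·4 + 36·2 + 36·3 + 31·5 + 33·5 + 39·1 = 699
Marcus: 36·1 + 13·1 + 36·3 + 36·1 + 31·2 + 33·1 + 39·3 = 405
Mei: 36·2 + 13·3 + 36·1 + 36·2 + 31·4 + 33·4 + 39·2 = 553
Sven: 36·4 + 13·5 + 36·5 + 36·5 + 31·1 + 33·2 + 39·4 = 822
Ivan has the highest Borda score (881).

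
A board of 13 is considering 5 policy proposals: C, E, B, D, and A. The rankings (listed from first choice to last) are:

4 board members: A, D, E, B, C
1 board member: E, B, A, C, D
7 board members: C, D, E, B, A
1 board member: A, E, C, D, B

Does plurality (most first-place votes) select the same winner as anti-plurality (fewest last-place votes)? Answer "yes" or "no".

Plurality — first-place votes: C 7, E 1, B 0, D 0, A 5. Winner: C.
Anti-plurality — last-place votes: C 4, E 0, B 1, D 1, A 7. Winner: E.
The two methods disagree.

no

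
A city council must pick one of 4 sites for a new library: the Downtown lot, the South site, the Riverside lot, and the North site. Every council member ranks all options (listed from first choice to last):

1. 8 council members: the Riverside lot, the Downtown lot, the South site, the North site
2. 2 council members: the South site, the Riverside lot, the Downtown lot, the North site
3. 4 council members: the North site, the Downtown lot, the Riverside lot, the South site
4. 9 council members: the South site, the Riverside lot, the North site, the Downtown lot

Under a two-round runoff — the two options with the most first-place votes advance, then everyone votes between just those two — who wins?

the Riverside lot

Round 1 first-place votes: the Downtown lot 0, the South site 11, the Riverside lot 8, the North site 4.
the South site and the Riverside lot advance.
Runoff: the South site is preferred to the Riverside lot by 11 voters; the Riverside lot by 12.
the Riverside lot wins the runoff.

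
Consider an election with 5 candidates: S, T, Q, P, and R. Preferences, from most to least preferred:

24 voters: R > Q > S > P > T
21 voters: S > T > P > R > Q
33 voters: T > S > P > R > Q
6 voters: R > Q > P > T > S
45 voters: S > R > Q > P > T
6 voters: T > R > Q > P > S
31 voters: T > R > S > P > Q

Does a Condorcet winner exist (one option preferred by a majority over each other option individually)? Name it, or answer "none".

S

S vs T: 90–76 for S.
S vs Q: 130–36 for S.
S vs P: 154–12 for S.
S vs R: 99–67 for S.
S beats every other option head-to-head.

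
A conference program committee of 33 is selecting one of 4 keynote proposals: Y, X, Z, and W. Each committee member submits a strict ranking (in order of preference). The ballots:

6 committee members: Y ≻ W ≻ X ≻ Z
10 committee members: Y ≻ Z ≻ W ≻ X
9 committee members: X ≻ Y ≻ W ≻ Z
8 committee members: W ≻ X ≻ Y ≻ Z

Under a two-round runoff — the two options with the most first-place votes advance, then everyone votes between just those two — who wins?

X

Round 1 first-place votes: Y 16, X 9, Z 0, W 8.
Y and X advance.
Runoff: Y is preferred to X by 16 voters; X by 17.
X wins the runoff.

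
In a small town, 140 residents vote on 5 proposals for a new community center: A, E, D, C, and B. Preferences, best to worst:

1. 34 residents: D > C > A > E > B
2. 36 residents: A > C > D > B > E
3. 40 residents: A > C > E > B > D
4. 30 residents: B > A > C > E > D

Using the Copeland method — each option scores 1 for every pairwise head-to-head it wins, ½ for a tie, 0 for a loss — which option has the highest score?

A

A: beats E, D, C, and B → score 4.
E: beats B; ties D; loses to A and C → score 1.5.
D: ties E and B; loses to A and C → score 1.
C: beats E, D, and B; loses to A → score 3.
B: ties D; loses to A, E, and C → score 0.5.
A has the best pairwise record.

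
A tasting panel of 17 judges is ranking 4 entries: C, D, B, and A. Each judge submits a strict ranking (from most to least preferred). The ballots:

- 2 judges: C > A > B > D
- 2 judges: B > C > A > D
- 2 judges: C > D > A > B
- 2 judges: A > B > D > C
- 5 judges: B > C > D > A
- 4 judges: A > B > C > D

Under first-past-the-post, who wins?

First-place votes: C 4, D 0, B 7, A 6.
B has the most first-place votes.

B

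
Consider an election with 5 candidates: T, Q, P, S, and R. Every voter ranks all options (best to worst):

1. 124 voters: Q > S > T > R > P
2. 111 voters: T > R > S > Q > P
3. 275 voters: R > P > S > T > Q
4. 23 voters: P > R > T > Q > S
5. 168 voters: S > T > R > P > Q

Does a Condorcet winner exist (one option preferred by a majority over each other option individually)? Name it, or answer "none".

none

Checking pairwise contests:
S beats T 567–134.
T beats Q 577–124.
T beats P 403–298.
R beats S 409–292.
T beats R 403–298.
Every option loses at least one head-to-head, so there is no Condorcet winner.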